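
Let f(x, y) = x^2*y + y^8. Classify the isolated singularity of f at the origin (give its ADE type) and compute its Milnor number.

Type D_{9}, Milnor number mu = 9.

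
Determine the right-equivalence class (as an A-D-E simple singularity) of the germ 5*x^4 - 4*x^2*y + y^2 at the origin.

The Hessian of f at 0 has rank 1. Corank 1: A-series; mu = 3 gives A_3.

A_3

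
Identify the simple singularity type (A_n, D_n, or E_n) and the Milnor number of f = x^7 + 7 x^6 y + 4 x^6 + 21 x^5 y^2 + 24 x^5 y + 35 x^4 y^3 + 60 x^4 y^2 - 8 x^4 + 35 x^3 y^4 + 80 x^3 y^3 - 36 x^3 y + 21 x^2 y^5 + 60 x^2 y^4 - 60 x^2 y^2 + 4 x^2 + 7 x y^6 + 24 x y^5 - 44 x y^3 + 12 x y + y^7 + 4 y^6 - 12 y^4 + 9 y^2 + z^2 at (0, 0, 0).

The Hessian of f at 0 has rank 2. Corank 1: A-series; mu = 6 gives A_6.

Type A_6, Milnor number mu = 6.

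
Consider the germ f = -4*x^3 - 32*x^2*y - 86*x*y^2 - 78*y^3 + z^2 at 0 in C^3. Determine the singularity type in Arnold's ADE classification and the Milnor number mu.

Type D4, Milnor number mu = 4.

The Hessian of f at 0 has rank 1. Corank 2; j^3 = -2*(x + 3*y)*(2*x^2 + 10*x*y + 13*y^2) splits into three distinct lines over C (the quadratic factor has nonzero discriminant), so D_4.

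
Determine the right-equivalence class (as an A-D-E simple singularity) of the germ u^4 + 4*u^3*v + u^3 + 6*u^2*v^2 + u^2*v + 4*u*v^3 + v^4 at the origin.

D_{5}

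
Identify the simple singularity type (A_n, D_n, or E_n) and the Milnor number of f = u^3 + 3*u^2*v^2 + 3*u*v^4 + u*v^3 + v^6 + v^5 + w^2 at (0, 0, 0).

Type E_7, Milnor number mu = 7.

The Hessian of f at 0 has rank 1. Corank 2; j^3 = u^3 is a perfect cube, so E-series; the 4-jet and mu = 7 give E_7.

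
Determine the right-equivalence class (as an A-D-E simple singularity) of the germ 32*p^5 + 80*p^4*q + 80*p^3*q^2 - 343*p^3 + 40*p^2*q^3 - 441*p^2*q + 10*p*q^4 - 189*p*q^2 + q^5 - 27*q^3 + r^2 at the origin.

The Hessian of f at 0 is [[0, 0, 0], [0, 0, 0], [0, 0, 2]] with rank 1, so corank 2. A Groebner basis of the Jacobian ideal J(f) in C{p,q,r} is {q^5, p*q^3 + 25*q^4/56, p^2 + 6*p*q/7 + 9*q^2/49, r}; counting standard monomials gives mu = 8. Corank 2; j^3 = -(7*p + 3*q)^3 is a perfect cube, so E-series; the 5-jet and mu = 8 give E_8.

E_8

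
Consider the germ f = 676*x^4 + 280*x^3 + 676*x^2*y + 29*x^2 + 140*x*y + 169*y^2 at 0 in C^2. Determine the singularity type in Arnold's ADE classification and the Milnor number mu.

Type A_1, Milnor number mu = 1.

The Hessian of f at 0 has rank 2. Corank 0: nondegenerate Morse point, so A_1.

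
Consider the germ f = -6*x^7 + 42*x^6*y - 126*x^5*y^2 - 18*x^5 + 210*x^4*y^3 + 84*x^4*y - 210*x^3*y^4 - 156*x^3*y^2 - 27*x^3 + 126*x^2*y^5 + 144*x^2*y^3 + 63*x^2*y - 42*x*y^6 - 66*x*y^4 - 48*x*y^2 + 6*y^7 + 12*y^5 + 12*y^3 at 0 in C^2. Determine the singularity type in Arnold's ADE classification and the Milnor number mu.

Type D_{8}, Milnor number mu = 8.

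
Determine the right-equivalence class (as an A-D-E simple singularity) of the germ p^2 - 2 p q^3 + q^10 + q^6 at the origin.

A_9

The Hessian of f at 0 has rank 1. Corank 1: A-series; mu = 9 gives A_9.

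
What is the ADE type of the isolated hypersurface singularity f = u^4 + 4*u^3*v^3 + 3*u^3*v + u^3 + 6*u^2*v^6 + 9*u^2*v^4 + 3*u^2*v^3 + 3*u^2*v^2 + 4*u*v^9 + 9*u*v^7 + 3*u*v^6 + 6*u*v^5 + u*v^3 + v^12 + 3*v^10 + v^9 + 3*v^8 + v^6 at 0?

E_{7}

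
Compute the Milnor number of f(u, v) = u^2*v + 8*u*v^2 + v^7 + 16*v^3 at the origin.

8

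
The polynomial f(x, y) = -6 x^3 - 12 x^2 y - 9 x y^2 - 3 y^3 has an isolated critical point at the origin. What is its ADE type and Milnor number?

Type D_{4}, Milnor number mu = 4.

The Hessian of f at 0 is [[0, 0], [0, 0]] with rank 0, so corank 2. A Groebner basis of the Jacobian ideal J(f) in C{x,y} is {y^3, x^2 - 3*y^2/2, x*y + 3*y^2/2}; counting standard monomials gives mu = 4. Corank 2; j^3 = -3*(x + y)*(2*x^2 + 2*x*y + y^2) splits into three distinct lines over C (the quadratic factor has nonzero discriminant), so D_4.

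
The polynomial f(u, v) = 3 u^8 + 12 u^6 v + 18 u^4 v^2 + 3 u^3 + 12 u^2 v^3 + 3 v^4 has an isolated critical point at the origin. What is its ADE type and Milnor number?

The Hessian of f at 0 has rank 0. Corank 2; j^3 = 3*u^3 is a perfect cube, so E-series; the 4-jet and mu = 6 give E_6.

Type E6, Milnor number mu = 6.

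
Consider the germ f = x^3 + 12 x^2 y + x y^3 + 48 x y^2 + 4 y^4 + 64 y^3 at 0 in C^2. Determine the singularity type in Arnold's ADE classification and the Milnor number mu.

Type E_7, Milnor number mu = 7.

The Hessian of f at 0 has rank 0. Corank 2; j^3 = (x + 4*y)^3 is a perfect cube, so E-series; the 4-jet and mu = 7 give E_7.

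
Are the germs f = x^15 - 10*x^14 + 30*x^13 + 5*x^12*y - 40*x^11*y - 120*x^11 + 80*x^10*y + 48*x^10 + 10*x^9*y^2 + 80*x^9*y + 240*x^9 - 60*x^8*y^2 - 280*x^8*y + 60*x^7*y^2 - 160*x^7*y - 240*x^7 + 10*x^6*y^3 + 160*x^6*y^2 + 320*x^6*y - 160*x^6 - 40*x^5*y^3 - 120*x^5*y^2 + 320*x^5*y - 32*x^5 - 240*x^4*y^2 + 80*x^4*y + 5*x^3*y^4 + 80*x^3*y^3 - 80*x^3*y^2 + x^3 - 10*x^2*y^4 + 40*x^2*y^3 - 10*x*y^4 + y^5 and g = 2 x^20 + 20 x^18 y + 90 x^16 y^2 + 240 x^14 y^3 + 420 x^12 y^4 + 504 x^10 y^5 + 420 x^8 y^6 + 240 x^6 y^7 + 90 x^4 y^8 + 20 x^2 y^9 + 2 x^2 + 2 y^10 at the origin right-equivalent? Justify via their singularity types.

The Hessian of f at 0 is [[0, 0], [0, 0]] with rank 0, so corank 2. A Groebner basis of the Jacobian ideal J(f) in C{x,y} is {y^5, x*y^3 - y^4/8, x^2}; counting standard monomials gives mu = 8. Corank 2; j^3 = x^3 is a perfect cube, so E-series; the 5-jet and mu = 8 give E_8. The Hessian of g at 0 is [[4, 0], [0, 0]] with rank 1, so corank 1. A Groebner basis of the Jacobian ideal J(g) in C{x,y} is {y^9, x}; counting standard monomials gives mu = 9. Corank 1: A-series; mu = 9 gives A_9. f is E_8 but g is A_9, hence not right-equivalent.

No.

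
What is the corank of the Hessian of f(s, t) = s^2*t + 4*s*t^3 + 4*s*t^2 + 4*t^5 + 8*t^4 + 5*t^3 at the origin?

2

Hessian at 0 has rank 0.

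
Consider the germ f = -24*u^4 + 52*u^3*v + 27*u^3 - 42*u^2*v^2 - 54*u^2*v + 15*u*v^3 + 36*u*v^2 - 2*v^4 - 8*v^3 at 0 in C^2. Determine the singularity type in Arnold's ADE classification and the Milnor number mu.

The Hessian of f at 0 is [[0, 0], [0, 0]] with rank 0, so corank 2. A Groebner basis of the Jacobian ideal J(f) in C{u,v} is {19683*u^2/4 - 6561*u*v + v^4 - 27*v^3/4 + 2187*v^2, u^3 - 189*u^2/2 + 126*u*v - v^3/6 - 42*v^2, u^2*v - 405*u^2/4 + 135*u*v - 11*v^3/36 - 45*v^2, -81*u^2 + u*v^2 + 108*u*v - 5*v^3/9 - 36*v^2}; counting standard monomials gives mu = 7. Corank 2; j^3 = (3*u - 2*v)^3 is a perfect cube, so E-series; the 4-jet and mu = 7 give E_7.

Type E7, Milnor number mu = 7.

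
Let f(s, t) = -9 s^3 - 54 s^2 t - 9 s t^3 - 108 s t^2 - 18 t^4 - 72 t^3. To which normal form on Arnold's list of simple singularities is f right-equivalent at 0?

E7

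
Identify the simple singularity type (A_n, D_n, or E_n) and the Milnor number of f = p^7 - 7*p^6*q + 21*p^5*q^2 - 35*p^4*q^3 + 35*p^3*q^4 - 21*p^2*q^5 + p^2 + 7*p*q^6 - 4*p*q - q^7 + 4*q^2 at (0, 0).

The Hessian of f at 0 is [[2, -4], [-4, 8]] with rank 1, so corank 1. A Groebner basis of the Jacobian ideal J(f) in C{p,q} is {q^6, p - 2*q}; counting standard monomials gives mu = 6. Corank 1: A-series; mu = 6 gives A_6.

Type A6, Milnor number mu = 6.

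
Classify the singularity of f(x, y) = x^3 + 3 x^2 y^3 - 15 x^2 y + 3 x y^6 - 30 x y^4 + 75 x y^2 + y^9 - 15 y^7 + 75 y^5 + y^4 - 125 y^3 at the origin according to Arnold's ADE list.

The Hessian of f at 0 has rank 0. Corank 2; j^3 = (x - 5*y)^3 is a perfect cube, so E-series; the 4-jet and mu = 6 give E_6.

E_{6}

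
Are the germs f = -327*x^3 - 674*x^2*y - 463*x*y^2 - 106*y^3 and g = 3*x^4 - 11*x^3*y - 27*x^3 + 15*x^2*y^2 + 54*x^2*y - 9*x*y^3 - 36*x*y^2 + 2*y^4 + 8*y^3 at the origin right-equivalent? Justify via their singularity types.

No.

The Hessian of f at 0 is [[0, 0], [0, 0]] with rank 0, so corank 2. A Groebner basis of the Jacobian ideal J(f) in C{x,y} is {y^3, x^2 - 37*y^2/73, x*y + 52*y^2/73}; counting standard monomials gives mu = 4. Corank 2; j^3 = -(3*x + 2*y)*(109*x^2 + 152*x*y + 53*y^2) splits into three distinct lines over C (the quadratic factor has nonzero discriminant), so D_4. The Hessian of g at 0 is [[0, 0], [0, 0]] with rank 0, so corank 2. A Groebner basis of the Jacobian ideal J(g) in C{x,y} is {19683*x^2 - 26244*x*y + y^4 + 27*y^3 + 8748*y^2, x^3 - 270*x^2 + 360*x*y - 2*y^3/3 - 120*y^2, x^2*y - 243*x^2 + 324*x*y - 7*y^3/9 - 108*y^2, -162*x^2 + x*y^2 + 216*x*y - 8*y^3/9 - 72*y^2}; counting standard monomials gives mu = 7. Corank 2; j^3 = -(3*x - 2*y)^3 is a perfect cube, so E-series; the 4-jet and mu = 7 give E_7. f is D_4 but g is E_7, hence not right-equivalent.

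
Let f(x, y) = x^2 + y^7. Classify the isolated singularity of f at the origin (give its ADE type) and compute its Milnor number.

The Hessian of f at 0 has rank 1. Corank 1: A-series; mu = 6 gives A_6.

Type A6, Milnor number mu = 6.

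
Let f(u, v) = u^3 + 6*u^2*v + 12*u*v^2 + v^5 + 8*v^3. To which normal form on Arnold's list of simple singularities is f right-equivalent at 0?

The Hessian of f at 0 is [[0, 0], [0, 0]] with rank 0, so corank 2. A Groebner basis of the Jacobian ideal J(f) in C{u,v} is {v^4, u^2 + 4*u*v + 4*v^2}; counting standard monomials gives mu = 8. Corank 2; j^3 = (u + 2*v)^3 is a perfect cube, so E-series; the 5-jet and mu = 8 give E_8.

E_{8}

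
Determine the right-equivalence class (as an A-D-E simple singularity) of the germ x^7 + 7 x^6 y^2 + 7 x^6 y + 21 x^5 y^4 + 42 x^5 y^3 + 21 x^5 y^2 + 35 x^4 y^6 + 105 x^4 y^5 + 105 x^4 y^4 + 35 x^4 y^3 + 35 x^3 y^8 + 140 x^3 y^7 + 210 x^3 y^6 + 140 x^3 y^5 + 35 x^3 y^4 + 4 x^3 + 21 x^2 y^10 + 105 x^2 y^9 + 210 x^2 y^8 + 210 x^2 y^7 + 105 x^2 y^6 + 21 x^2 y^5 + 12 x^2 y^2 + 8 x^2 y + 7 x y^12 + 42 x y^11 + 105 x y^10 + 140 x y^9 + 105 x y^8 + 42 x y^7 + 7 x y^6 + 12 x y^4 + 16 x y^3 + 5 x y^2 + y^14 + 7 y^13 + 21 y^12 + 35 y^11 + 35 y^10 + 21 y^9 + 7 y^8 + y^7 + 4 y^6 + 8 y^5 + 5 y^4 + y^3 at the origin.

D_8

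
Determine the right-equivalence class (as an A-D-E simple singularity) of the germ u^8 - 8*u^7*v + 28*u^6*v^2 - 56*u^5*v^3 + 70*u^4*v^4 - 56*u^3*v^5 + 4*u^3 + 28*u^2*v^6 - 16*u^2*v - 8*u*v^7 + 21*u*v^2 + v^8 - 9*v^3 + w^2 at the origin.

The Hessian of f at 0 is [[0, 0, 0], [0, 0, 0], [0, 0, 2]] with rank 1, so corank 2. A Groebner basis of the Jacobian ideal J(f) in C{u,v,w} is {-32*u*v + v^7 + 48*v^2, u*v^2 - 3*v^3/2, u^2 - 5*u*v/2 + 3*v^2/2, w}; counting standard monomials gives mu = 9. Corank 2; j^3 = (u - v)*(2*u - 3*v)^2 has shape L^2 M (L != M), so D-series; mu = 9 gives D_9.

D_9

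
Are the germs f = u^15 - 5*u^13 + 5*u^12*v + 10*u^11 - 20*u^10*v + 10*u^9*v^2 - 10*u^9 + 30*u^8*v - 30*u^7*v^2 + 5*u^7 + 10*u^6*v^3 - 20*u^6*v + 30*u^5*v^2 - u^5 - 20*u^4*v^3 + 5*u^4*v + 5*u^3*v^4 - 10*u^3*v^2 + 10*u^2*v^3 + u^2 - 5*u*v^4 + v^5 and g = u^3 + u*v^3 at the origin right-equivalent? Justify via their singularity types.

The Hessian of f at 0 has rank 1. Corank 1: A-series; mu = 4 gives A_4. The Hessian of g at 0 has rank 0. Corank 2; j^3 = u^3 is a perfect cube, so E-series; the 4-jet and mu = 7 give E_7. f is A_4 but g is E_7, hence not right-equivalent.

No.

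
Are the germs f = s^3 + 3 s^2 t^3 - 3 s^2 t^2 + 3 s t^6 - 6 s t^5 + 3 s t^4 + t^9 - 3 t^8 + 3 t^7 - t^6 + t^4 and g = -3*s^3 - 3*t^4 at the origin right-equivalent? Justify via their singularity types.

Yes.

The Hessian of f at 0 has rank 0. Corank 2; j^3 = s^3 is a perfect cube, so E-series; the 4-jet and mu = 6 give E_6. The Hessian of g at 0 has rank 0. Corank 2; j^3 = -3*s^3 is a perfect cube, so E-series; the 4-jet and mu = 6 give E_6. Both have type E_6, hence right-equivalent.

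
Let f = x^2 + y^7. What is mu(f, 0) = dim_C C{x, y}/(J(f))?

6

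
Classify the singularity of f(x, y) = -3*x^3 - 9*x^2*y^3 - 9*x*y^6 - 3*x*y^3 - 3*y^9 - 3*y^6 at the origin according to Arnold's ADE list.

The Hessian of f at 0 is [[0, 0], [0, 0]] with rank 0, so corank 2. A Groebner basis of the Jacobian ideal J(f) in C{x,y} is {x^3, x*y^2, 3*x^2 + y^3}; counting standard monomials gives mu = 7. Corank 2; j^3 = -3*x^3 is a perfect cube, so E-series; the 4-jet and mu = 7 give E_7.

E7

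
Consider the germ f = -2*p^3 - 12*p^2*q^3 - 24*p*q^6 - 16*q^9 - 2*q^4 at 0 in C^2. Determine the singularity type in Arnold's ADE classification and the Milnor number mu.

Type E_{6}, Milnor number mu = 6.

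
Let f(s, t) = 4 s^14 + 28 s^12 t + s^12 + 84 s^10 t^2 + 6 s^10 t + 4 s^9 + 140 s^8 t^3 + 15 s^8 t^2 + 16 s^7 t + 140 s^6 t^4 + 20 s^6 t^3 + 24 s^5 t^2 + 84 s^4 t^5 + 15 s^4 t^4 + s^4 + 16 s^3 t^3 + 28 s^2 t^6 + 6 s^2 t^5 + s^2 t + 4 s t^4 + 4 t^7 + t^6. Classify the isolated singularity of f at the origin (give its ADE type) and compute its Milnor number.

Type D_7, Milnor number mu = 7.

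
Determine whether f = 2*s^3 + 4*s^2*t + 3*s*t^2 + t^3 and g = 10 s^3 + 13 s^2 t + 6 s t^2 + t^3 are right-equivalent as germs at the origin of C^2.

Yes.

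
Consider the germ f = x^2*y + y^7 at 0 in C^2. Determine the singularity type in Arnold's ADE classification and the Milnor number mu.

The Hessian of f at 0 has rank 0. Corank 2; j^3 = x^2*y has shape L^2 M (L != M), so D-series; mu = 8 gives D_8.

Type D_{8}, Milnor number mu = 8.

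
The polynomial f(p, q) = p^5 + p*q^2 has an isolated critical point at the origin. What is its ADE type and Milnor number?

The Hessian of f at 0 has rank 0. Corank 2; j^3 = p*q^2 has shape L^2 M (L != M), so D-series; mu = 6 gives D_6.

Type D6, Milnor number mu = 6.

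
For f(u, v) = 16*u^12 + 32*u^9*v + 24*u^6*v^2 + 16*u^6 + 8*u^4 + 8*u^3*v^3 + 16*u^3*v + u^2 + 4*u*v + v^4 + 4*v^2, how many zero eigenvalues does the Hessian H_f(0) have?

1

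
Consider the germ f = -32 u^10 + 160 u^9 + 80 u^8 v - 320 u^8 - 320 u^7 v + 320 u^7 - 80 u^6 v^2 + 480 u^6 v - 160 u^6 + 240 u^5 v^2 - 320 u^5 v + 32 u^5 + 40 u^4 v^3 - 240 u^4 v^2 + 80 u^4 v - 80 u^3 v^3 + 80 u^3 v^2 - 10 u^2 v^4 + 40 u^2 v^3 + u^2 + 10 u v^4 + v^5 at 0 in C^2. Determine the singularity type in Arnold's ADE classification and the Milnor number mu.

The Hessian of f at 0 has rank 1. Corank 1: A-series; mu = 4 gives A_4.

Type A_{4}, Milnor number mu = 4.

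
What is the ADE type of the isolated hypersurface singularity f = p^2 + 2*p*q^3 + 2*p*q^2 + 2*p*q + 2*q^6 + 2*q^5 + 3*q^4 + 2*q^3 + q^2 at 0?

A_{5}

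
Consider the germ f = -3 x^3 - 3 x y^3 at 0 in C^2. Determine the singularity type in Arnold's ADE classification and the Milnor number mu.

The Hessian of f at 0 has rank 0. Corank 2; j^3 = -3*x^3 is a perfect cube, so E-series; the 4-jet and mu = 7 give E_7.

Type E_7, Milnor number mu = 7.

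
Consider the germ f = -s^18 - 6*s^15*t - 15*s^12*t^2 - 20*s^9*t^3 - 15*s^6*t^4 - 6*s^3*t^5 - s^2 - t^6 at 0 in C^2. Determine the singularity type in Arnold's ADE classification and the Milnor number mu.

The Hessian of f at 0 has rank 1. Corank 1: A-series; mu = 5 gives A_5.

Type A_5, Milnor number mu = 5.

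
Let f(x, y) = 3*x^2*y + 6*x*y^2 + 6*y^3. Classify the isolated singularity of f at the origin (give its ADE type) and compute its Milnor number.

Type D_{4}, Milnor number mu = 4.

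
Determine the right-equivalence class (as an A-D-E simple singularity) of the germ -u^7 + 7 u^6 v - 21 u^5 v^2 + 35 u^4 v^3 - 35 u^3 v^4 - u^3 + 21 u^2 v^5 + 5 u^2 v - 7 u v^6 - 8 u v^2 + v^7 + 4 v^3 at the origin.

The Hessian of f at 0 has rank 0. Corank 2; j^3 = -(u - 2*v)^2*(u - v) has shape L^2 M (L != M), so D-series; mu = 8 gives D_8.

D_8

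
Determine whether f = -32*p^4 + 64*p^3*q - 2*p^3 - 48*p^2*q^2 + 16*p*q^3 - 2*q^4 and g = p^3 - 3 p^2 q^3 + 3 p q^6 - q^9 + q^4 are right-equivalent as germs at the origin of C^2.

Yes.

The Hessian of f at 0 is [[0, 0], [0, 0]] with rank 0, so corank 2. A Groebner basis of the Jacobian ideal J(f) in C{p,q} is {q^4, p*q^2 - q^3/6, p^2}; counting standard monomials gives mu = 6. Corank 2; j^3 = -2*p^3 is a perfect cube, so E-series; the 4-jet and mu = 6 give E_6. The Hessian of g at 0 is [[0, 0], [0, 0]] with rank 0, so corank 2. A Groebner basis of the Jacobian ideal J(g) in C{p,q} is {q^3, p^2}; counting standard monomials gives mu = 6. Corank 2; j^3 = p^3 is a perfect cube, so E-series; the 4-jet and mu = 6 give E_6. Both have type E_6, hence right-equivalent.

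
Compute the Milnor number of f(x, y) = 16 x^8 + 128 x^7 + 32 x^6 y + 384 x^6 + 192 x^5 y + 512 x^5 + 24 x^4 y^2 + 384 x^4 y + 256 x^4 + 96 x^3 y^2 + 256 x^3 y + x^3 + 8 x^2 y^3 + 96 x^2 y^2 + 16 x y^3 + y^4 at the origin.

6

The Hessian of f at 0 has rank 0. Corank 2; j^3 = x^3 is a perfect cube, so E-series; the 4-jet and mu = 6 give E_6.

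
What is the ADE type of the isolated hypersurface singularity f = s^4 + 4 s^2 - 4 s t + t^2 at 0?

A_{3}

The Hessian of f at 0 is [[8, -4], [-4, 2]] with rank 1, so corank 1. A Groebner basis of the Jacobian ideal J(f) in C{s,t} is {t^3, s - t/2}; counting standard monomials gives mu = 3. Corank 1: A-series; mu = 3 gives A_3.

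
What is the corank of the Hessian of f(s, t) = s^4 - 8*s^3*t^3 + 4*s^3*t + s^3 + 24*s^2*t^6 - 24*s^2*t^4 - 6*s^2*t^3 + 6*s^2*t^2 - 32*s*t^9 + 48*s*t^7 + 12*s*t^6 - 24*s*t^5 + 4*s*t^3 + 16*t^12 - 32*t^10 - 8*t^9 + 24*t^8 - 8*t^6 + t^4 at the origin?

The Hessian at 0 is [[0, 0], [0, 0]] of rank 0; hence corank 2.

2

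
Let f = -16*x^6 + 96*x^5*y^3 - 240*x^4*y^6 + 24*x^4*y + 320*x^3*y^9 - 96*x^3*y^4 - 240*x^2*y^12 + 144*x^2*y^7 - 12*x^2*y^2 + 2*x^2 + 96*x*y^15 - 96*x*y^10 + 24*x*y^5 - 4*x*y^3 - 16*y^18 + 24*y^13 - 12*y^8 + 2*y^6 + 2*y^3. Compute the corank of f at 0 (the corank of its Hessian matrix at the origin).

1

Hessian at 0 has rank 1.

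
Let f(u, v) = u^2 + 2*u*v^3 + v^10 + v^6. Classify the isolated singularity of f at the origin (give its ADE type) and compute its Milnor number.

The Hessian of f at 0 has rank 1. Corank 1: A-series; mu = 9 gives A_9.

Type A_9, Milnor number mu = 9.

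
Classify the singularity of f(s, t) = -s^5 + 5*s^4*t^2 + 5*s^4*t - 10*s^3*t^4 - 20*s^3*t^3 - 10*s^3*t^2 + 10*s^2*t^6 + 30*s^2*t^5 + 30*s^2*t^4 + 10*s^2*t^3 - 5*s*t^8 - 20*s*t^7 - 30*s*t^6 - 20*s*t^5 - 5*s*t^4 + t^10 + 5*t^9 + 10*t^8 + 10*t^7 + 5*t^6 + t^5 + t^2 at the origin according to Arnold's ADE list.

The Hessian of f at 0 has rank 1. Corank 1: A-series; mu = 4 gives A_4.

A4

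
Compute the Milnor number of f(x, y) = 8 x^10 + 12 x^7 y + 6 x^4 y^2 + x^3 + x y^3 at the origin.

7

The Hessian of f at 0 has rank 0. Corank 2; j^3 = x^3 is a perfect cube, so E-series; the 4-jet and mu = 7 give E_7.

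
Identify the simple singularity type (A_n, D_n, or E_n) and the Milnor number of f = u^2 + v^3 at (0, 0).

Type A2, Milnor number mu = 2.

The Hessian of f at 0 is [[2, 0], [0, 0]] with rank 1, so corank 1. A Groebner basis of the Jacobian ideal J(f) in C{u,v} is {v^2, u}; counting standard monomials gives mu = 2. Corank 1: A-series; mu = 2 gives A_2.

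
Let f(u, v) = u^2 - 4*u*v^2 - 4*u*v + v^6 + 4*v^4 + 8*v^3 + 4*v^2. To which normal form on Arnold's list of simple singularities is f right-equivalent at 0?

A_{5}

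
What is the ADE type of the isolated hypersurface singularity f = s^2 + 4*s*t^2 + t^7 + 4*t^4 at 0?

The Hessian of f at 0 is [[2, 0], [0, 0]] with rank 1, so corank 1. A Groebner basis of the Jacobian ideal J(f) in C{s,t} is {s^3, s/2 + t^2}; counting standard monomials gives mu = 6. Corank 1: A-series; mu = 6 gives A_6.

A_6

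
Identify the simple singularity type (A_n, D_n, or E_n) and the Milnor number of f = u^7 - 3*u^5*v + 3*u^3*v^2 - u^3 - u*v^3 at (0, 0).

The Hessian of f at 0 is [[0, 0], [0, 0]] with rank 0, so corank 2. A Groebner basis of the Jacobian ideal J(f) in C{u,v} is {u^3, u*v^2, 3*u^2 + v^3}; counting standard monomials gives mu = 7. Corank 2; j^3 = -u^3 is a perfect cube, so E-series; the 4-jet and mu = 7 give E_7.

Type E_{7}, Milnor number mu = 7.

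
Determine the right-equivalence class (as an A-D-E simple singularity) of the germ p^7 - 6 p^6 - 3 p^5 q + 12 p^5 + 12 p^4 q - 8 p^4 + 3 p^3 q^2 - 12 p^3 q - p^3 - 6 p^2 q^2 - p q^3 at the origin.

E_7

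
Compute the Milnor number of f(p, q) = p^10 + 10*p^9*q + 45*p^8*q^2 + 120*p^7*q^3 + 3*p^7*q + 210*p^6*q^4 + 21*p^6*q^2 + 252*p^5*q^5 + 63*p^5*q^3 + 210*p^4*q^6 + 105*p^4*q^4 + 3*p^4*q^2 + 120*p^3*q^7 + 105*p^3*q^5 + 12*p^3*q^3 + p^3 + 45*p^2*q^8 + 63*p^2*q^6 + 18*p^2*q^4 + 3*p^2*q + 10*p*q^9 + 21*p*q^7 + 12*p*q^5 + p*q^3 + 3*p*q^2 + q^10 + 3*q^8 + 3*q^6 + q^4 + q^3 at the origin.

The Hessian of f at 0 is [[0, 0], [0, 0]] with rank 0, so corank 2. A Groebner basis of the Jacobian ideal J(f) in C{p,q} is {p^3 + 3*p^2*q + 6*p^2 + 12*p*q + 6*q^2, -3*p^2 + p*q^2 - 6*p*q - 3*q^2, 3*p^2 + 6*p*q + q^3 + 3*q^2}; counting standard monomials gives mu = 7. Corank 2; j^3 = (p + q)^3 is a perfect cube, so E-series; the 4-jet and mu = 7 give E_7.

7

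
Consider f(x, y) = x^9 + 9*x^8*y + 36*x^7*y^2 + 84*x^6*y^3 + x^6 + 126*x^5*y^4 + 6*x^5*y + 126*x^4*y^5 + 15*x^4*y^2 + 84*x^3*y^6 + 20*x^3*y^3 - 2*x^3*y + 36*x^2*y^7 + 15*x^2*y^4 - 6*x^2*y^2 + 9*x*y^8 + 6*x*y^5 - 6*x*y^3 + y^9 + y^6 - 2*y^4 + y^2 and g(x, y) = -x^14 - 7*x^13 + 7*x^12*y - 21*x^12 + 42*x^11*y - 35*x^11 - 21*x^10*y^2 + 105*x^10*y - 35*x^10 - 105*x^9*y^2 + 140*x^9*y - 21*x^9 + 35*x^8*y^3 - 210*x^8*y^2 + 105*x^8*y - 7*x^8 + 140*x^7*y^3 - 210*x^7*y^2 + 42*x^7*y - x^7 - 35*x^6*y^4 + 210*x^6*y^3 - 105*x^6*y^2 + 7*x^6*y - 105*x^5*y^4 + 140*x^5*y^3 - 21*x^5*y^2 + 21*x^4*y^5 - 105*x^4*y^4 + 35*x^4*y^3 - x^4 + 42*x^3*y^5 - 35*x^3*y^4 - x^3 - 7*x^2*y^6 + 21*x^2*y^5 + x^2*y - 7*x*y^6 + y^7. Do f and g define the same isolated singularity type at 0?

No.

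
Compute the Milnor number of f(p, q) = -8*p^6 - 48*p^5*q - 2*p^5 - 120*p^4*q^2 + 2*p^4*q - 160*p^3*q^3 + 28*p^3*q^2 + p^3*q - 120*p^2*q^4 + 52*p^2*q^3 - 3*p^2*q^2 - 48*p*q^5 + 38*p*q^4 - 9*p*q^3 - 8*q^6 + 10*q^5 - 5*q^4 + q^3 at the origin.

The Hessian of f at 0 has rank 0. Corank 2; j^3 = q^3 is a perfect cube, so E-series; the 4-jet and mu = 7 give E_7.

7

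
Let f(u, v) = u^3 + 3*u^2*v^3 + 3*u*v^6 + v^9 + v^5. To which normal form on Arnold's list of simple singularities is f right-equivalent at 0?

The Hessian of f at 0 has rank 0. Corank 2; j^3 = u^3 is a perfect cube, so E-series; the 5-jet and mu = 8 give E_8.

E_{8}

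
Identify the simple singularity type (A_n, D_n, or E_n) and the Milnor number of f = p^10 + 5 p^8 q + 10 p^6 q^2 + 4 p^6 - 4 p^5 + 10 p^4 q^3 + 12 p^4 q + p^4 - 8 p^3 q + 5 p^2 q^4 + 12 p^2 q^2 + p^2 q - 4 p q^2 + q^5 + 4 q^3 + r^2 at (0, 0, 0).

The Hessian of f at 0 has rank 1. Corank 2; j^3 = q*(p - 2*q)^2 has shape L^2 M (L != M), so D-series; mu = 6 gives D_6.

Type D6, Milnor number mu = 6.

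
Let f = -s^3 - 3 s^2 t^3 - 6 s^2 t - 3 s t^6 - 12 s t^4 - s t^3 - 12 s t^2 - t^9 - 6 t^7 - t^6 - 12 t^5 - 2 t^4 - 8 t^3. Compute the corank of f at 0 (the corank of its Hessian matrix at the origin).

2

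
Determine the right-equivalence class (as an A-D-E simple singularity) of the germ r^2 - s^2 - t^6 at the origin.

A_5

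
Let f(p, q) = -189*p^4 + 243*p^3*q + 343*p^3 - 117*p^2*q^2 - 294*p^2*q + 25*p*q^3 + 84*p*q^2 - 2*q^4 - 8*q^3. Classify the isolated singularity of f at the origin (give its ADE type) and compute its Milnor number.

The Hessian of f at 0 has rank 0. Corank 2; j^3 = (7*p - 2*q)^3 is a perfect cube, so E-series; the 4-jet and mu = 7 give E_7.

Type E_7, Milnor number mu = 7.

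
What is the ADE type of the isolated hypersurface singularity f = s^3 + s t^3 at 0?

E_{7}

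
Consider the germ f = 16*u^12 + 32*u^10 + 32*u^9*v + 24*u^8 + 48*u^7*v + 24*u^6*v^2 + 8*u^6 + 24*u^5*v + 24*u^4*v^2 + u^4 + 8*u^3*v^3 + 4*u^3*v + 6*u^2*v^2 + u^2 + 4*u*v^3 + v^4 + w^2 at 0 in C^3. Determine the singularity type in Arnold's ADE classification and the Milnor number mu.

Type A_{3}, Milnor number mu = 3.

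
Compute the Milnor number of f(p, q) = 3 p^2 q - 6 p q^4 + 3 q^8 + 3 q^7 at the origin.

9

The Hessian of f at 0 has rank 0. Corank 2; j^3 = 3*p^2*q has shape L^2 M (L != M), so D-series; mu = 9 gives D_9.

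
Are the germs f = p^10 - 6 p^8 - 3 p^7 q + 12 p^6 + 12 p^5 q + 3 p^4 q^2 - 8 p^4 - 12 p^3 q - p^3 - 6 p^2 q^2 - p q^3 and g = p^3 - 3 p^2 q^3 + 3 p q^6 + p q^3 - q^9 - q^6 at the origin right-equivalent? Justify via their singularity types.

Yes.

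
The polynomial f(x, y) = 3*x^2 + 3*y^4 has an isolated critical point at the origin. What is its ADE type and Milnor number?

The Hessian of f at 0 has rank 1. Corank 1: A-series; mu = 3 gives A_3.

Type A_{3}, Milnor number mu = 3.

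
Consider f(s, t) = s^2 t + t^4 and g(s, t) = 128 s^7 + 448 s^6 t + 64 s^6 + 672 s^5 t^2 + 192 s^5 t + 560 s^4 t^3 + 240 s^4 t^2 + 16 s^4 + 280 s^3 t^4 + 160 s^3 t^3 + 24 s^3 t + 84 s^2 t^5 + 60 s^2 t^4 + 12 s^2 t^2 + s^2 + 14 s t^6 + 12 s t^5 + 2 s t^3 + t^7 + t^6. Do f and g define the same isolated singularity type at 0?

The Hessian of f at 0 has rank 0. Corank 2; j^3 = s^2*t has shape L^2 M (L != M), so D-series; mu = 5 gives D_5. The Hessian of g at 0 has rank 1. Corank 1: A-series; mu = 6 gives A_6. f is D_5 but g is A_6, hence not right-equivalent.

No.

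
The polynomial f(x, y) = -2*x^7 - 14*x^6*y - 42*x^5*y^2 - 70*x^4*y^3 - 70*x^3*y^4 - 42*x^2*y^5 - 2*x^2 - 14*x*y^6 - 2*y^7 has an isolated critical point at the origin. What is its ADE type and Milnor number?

Type A_{6}, Milnor number mu = 6.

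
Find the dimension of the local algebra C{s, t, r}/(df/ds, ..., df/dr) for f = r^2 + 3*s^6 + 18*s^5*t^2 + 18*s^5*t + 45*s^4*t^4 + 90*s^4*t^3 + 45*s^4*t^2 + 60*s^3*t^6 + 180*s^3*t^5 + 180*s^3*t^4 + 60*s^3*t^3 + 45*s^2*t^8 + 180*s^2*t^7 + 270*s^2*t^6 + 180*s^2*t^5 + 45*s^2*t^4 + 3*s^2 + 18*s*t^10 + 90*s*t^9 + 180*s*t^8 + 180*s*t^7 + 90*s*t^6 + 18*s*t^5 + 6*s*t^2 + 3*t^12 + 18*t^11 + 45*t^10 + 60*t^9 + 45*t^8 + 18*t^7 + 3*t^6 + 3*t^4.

5

The Hessian of f at 0 has rank 2. Corank 1: A-series; mu = 5 gives A_5.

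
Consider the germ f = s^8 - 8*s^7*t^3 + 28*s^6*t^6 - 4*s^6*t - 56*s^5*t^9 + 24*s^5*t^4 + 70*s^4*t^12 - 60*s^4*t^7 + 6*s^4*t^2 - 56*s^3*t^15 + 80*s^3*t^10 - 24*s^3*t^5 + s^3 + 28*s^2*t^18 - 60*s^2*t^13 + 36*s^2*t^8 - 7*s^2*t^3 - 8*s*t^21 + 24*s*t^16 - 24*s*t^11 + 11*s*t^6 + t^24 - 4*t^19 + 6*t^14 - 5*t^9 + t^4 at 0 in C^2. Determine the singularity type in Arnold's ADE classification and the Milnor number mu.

The Hessian of f at 0 is [[0, 0], [0, 0]] with rank 0, so corank 2. A Groebner basis of the Jacobian ideal J(f) in C{s,t} is {t^3, s^2}; counting standard monomials gives mu = 6. Corank 2; j^3 = s^3 is a perfect cube, so E-series; the 4-jet and mu = 6 give E_6.

Type E6, Milnor number mu = 6.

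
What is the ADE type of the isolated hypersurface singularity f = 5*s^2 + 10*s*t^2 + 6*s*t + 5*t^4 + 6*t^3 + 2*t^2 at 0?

A_{1}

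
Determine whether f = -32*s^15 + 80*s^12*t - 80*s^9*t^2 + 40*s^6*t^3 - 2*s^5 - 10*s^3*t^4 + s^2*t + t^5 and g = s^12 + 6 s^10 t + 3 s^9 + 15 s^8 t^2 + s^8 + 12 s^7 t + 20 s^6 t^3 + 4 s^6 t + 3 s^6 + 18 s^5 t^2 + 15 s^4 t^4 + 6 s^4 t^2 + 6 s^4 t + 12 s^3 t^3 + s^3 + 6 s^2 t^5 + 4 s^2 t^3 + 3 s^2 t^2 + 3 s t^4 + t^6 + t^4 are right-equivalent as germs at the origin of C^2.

The Hessian of f at 0 is [[0, 0], [0, 0]] with rank 0, so corank 2. A Groebner basis of the Jacobian ideal J(f) in C{s,t} is {s^2/5 + t^4, s^3, s*t}; counting standard monomials gives mu = 6. Corank 2; j^3 = s^2*t has shape L^2 M (L != M), so D-series; mu = 6 gives D_6. The Hessian of g at 0 is [[0, 0], [0, 0]] with rank 0, so corank 2. A Groebner basis of the Jacobian ideal J(g) in C{s,t} is {s^3, s^2*t, s^2/2 + s*t^2, t^3}; counting standard monomials gives mu = 6. Corank 2; j^3 = s^3 is a perfect cube, so E-series; the 4-jet and mu = 6 give E_6. f is D_6 but g is E_6, hence not right-equivalent.

No.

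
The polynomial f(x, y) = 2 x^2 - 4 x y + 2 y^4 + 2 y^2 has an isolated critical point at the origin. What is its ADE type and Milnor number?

Type A_{3}, Milnor number mu = 3.

The Hessian of f at 0 is [[4, -4], [-4, 4]] with rank 1, so corank 1. A Groebner basis of the Jacobian ideal J(f) in C{x,y} is {y^3, x - y}; counting standard monomials gives mu = 3. Corank 1: A-series; mu = 3 gives A_3.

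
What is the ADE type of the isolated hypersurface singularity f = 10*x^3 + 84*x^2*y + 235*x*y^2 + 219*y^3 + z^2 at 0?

D_{4}

The Hessian of f at 0 is [[0, 0, 0], [0, 0, 0], [0, 0, 2]] with rank 1, so corank 2. A Groebner basis of the Jacobian ideal J(f) in C{x,y,z} is {y^3, x^2 - 37*y^2/6, x*y + 5*y^2/2, z}; counting standard monomials gives mu = 4. Corank 2; j^3 = (x + 3*y)*(10*x^2 + 54*x*y + 73*y^2) splits into three distinct lines over C (the quadratic factor has nonzero discriminant), so D_4.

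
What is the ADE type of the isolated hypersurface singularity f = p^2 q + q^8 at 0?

The Hessian of f at 0 has rank 0. Corank 2; j^3 = p^2*q has shape L^2 M (L != M), so D-series; mu = 9 gives D_9.

D9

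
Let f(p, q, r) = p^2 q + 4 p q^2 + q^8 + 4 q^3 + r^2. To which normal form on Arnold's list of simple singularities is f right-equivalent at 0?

D_{9}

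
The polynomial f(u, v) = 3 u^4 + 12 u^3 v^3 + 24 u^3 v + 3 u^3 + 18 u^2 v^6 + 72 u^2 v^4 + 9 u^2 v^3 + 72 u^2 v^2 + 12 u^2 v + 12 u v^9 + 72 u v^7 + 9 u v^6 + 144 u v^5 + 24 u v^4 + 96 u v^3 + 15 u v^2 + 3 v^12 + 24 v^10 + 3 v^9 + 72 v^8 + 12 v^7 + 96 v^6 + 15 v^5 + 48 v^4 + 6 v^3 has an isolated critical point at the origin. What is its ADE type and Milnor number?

Type D_{5}, Milnor number mu = 5.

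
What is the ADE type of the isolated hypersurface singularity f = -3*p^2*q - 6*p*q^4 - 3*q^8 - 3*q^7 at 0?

D9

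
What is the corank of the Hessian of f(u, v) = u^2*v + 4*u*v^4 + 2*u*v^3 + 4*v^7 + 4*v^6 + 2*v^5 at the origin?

Hessian at 0 has rank 0.

2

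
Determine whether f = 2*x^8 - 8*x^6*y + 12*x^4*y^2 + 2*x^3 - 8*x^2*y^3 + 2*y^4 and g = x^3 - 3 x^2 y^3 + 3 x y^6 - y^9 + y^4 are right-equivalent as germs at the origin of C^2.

The Hessian of f at 0 has rank 0. Corank 2; j^3 = 2*x^3 is a perfect cube, so E-series; the 4-jet and mu = 6 give E_6. The Hessian of g at 0 has rank 0. Corank 2; j^3 = x^3 is a perfect cube, so E-series; the 4-jet and mu = 6 give E_6. Both have type E_6, hence right-equivalent.

Yes.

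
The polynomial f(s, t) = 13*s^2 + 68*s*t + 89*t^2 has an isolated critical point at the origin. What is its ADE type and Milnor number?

The Hessian of f at 0 is [[26, 68], [68, 178]] with rank 2, so corank 0. A Groebner basis of the Jacobian ideal J(f) in C{s,t} is {s, t}; counting standard monomials gives mu = 1. Corank 0: nondegenerate Morse point, so A_1.

Type A_1, Milnor number mu = 1.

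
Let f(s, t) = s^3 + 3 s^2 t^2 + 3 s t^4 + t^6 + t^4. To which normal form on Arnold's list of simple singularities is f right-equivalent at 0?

E_6

The Hessian of f at 0 is [[0, 0], [0, 0]] with rank 0, so corank 2. A Groebner basis of the Jacobian ideal J(f) in C{s,t} is {s^3, s^2*t, s^2/2 + s*t^2, t^3}; counting standard monomials gives mu = 6. Corank 2; j^3 = s^3 is a perfect cube, so E-series; the 4-jet and mu = 6 give E_6.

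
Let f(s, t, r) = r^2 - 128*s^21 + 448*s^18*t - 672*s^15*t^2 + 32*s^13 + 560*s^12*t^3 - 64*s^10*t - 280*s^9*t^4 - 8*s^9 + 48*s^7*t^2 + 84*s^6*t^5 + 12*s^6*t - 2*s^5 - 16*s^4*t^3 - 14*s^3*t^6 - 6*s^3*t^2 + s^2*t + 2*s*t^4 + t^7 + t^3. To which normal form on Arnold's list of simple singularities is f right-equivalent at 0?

D_4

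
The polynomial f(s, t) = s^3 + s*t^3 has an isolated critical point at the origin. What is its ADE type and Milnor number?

The Hessian of f at 0 has rank 0. Corank 2; j^3 = s^3 is a perfect cube, so E-series; the 4-jet and mu = 7 give E_7.

Type E7, Milnor number mu = 7.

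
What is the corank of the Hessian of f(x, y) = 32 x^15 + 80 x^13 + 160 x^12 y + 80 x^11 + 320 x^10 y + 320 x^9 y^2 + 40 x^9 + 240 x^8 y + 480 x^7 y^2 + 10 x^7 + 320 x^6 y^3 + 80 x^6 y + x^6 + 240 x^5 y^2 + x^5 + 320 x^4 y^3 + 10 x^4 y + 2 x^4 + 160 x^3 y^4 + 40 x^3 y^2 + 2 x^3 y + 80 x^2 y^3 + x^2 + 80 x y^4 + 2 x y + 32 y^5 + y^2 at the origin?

Hessian at 0 has rank 1.

1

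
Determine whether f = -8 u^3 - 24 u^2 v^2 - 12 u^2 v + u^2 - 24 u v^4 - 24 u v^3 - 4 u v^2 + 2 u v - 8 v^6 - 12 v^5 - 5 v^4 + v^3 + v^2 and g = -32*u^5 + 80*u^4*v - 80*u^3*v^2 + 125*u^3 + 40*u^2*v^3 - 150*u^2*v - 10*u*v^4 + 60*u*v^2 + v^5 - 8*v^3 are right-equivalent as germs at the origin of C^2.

No.

The Hessian of f at 0 has rank 1. Corank 1: A-series; mu = 2 gives A_2. The Hessian of g at 0 has rank 0. Corank 2; j^3 = (5*u - 2*v)^3 is a perfect cube, so E-series; the 5-jet and mu = 8 give E_8. f is A_2 but g is E_8, hence not right-equivalent.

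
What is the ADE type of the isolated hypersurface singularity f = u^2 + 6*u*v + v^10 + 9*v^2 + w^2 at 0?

The Hessian of f at 0 is [[2, 6, 0], [6, 18, 0], [0, 0, 2]] with rank 2, so corank 1. A Groebner basis of the Jacobian ideal J(f) in C{u,v,w} is {v^9, u + 3*v, w}; counting standard monomials gives mu = 9. Corank 1: A-series; mu = 9 gives A_9.

A_9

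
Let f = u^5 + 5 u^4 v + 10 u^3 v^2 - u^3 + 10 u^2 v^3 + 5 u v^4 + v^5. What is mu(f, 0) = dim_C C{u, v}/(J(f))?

8

The Hessian of f at 0 is [[0, 0], [0, 0]] with rank 0, so corank 2. A Groebner basis of the Jacobian ideal J(f) in C{u,v} is {v^5, u*v^3 + v^4/4, u^2}; counting standard monomials gives mu = 8. Corank 2; j^3 = -u^3 is a perfect cube, so E-series; the 5-jet and mu = 8 give E_8.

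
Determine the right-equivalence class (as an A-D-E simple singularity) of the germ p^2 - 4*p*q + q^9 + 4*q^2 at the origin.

The Hessian of f at 0 is [[2, -4], [-4, 8]] with rank 1, so corank 1. A Groebner basis of the Jacobian ideal J(f) in C{p,q} is {q^8, p - 2*q}; counting standard monomials gives mu = 8. Corank 1: A-series; mu = 8 gives A_8.

A_{8}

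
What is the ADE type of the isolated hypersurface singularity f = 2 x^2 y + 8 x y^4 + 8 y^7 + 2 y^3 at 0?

D_4

The Hessian of f at 0 is [[0, 0], [0, 0]] with rank 0, so corank 2. A Groebner basis of the Jacobian ideal J(f) in C{x,y} is {y^3, x^2 + 3*y^2, x*y}; counting standard monomials gives mu = 4. Corank 2; j^3 = 2*y*(x^2 + y^2) splits into three distinct lines over C (the quadratic factor has nonzero discriminant), so D_4.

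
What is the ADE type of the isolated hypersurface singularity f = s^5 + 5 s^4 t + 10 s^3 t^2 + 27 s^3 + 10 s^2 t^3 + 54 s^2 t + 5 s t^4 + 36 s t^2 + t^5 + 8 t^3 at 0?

E_{8}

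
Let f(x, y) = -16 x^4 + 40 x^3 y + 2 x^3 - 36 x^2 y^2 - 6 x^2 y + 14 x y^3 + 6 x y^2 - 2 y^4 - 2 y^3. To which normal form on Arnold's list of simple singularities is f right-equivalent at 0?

E_{7}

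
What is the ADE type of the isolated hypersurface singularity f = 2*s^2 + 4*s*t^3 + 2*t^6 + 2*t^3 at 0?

A2

The Hessian of f at 0 has rank 1. Corank 1: A-series; mu = 2 gives A_2.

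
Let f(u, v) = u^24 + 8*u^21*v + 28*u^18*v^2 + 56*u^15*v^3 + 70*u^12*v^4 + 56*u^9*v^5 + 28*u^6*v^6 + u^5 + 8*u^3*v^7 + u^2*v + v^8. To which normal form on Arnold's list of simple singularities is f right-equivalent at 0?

The Hessian of f at 0 has rank 0. Corank 2; j^3 = u^2*v has shape L^2 M (L != M), so D-series; mu = 9 gives D_9.

D_{9}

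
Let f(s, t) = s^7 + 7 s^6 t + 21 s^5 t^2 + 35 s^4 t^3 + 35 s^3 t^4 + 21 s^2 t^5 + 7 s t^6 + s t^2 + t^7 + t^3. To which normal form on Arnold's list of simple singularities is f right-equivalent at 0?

The Hessian of f at 0 has rank 0. Corank 2; j^3 = t^2*(s + t) has shape L^2 M (L != M), so D-series; mu = 8 gives D_8.

D8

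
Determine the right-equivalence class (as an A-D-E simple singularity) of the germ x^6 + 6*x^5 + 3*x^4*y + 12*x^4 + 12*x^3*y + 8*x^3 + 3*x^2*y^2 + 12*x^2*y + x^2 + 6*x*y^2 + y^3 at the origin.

A2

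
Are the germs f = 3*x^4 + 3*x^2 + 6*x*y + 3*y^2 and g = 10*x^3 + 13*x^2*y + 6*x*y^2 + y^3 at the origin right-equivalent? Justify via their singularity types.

No.

The Hessian of f at 0 is [[6, 6], [6, 6]] with rank 1, so corank 1. A Groebner basis of the Jacobian ideal J(f) in C{x,y} is {y^3, x + y}; counting standard monomials gives mu = 3. Corank 1: A-series; mu = 3 gives A_3. The Hessian of g at 0 is [[0, 0], [0, 0]] with rank 0, so corank 2. A Groebner basis of the Jacobian ideal J(g) in C{x,y} is {y^3, x^2 - 3*y^2/11, x*y + 6*y^2/11}; counting standard monomials gives mu = 4. Corank 2; j^3 = (2*x + y)*(5*x^2 + 4*x*y + y^2) splits into three distinct lines over C (the quadratic factor has nonzero discriminant), so D_4. f is A_3 but g is D_4, hence not right-equivalent.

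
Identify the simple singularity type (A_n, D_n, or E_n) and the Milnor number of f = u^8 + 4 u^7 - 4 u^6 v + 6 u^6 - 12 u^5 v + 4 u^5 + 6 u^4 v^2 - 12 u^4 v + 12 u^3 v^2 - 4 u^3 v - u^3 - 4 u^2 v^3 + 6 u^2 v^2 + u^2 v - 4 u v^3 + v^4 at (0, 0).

The Hessian of f at 0 is [[0, 0], [0, 0]] with rank 0, so corank 2. A Groebner basis of the Jacobian ideal J(f) in C{u,v} is {u*v^2, u*v/4 + v^3, u^2 - u*v}; counting standard monomials gives mu = 5. Corank 2; j^3 = -u^2*(u - v) has shape L^2 M (L != M), so D-series; mu = 5 gives D_5.

Type D_{5}, Milnor number mu = 5.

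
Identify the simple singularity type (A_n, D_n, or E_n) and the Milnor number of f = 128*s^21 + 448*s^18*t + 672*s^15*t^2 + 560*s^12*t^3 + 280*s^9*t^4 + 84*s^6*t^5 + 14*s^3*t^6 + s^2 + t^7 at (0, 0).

Type A6, Milnor number mu = 6.

The Hessian of f at 0 is [[2, 0], [0, 0]] with rank 1, so corank 1. A Groebner basis of the Jacobian ideal J(f) in C{s,t} is {t^6, s}; counting standard monomials gives mu = 6. Corank 1: A-series; mu = 6 gives A_6.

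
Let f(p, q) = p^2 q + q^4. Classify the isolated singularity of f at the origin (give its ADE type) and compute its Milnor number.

Type D_5, Milnor number mu = 5.

The Hessian of f at 0 has rank 0. Corank 2; j^3 = p^2*q has shape L^2 M (L != M), so D-series; mu = 5 gives D_5.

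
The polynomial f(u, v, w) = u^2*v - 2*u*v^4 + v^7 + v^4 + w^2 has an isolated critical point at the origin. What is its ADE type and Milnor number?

Type D5, Milnor number mu = 5.

The Hessian of f at 0 has rank 1. Corank 2; j^3 = u^2*v has shape L^2 M (L != M), so D-series; mu = 5 gives D_5.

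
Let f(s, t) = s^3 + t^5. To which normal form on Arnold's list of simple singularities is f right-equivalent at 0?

The Hessian of f at 0 is [[0, 0], [0, 0]] with rank 0, so corank 2. A Groebner basis of the Jacobian ideal J(f) in C{s,t} is {t^4, s^2}; counting standard monomials gives mu = 8. Corank 2; j^3 = s^3 is a perfect cube, so E-series; the 5-jet and mu = 8 give E_8.

E8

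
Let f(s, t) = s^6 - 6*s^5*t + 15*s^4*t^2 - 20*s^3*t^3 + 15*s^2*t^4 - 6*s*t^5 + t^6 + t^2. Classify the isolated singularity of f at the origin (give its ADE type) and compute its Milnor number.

Type A_5, Milnor number mu = 5.

The Hessian of f at 0 is [[0, 0], [0, 2]] with rank 1, so corank 1. A Groebner basis of the Jacobian ideal J(f) in C{s,t} is {s^5, t}; counting standard monomials gives mu = 5. Corank 1: A-series; mu = 5 gives A_5.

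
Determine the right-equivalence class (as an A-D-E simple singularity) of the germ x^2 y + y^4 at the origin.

D5

The Hessian of f at 0 is [[0, 0], [0, 0]] with rank 0, so corank 2. A Groebner basis of the Jacobian ideal J(f) in C{x,y} is {x^3, x^2/4 + y^3, x*y}; counting standard monomials gives mu = 5. Corank 2; j^3 = x^2*y has shape L^2 M (L != M), so D-series; mu = 5 gives D_5.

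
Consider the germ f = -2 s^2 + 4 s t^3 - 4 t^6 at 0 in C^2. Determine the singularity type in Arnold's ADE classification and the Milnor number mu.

The Hessian of f at 0 is [[-4, 0], [0, 0]] with rank 1, so corank 1. A Groebner basis of the Jacobian ideal J(f) in C{s,t} is {s*t^2, -s + t^3, s^2}; counting standard monomials gives mu = 5. Corank 1: A-series; mu = 5 gives A_5.

Type A_{5}, Milnor number mu = 5.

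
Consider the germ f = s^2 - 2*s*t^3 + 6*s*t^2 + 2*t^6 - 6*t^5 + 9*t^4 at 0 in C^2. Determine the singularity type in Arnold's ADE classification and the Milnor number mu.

Type A5, Milnor number mu = 5.

The Hessian of f at 0 is [[2, 0], [0, 0]] with rank 1, so corank 1. A Groebner basis of the Jacobian ideal J(f) in C{s,t} is {s*t^2 + 3*s*t + 9*s + 27*t^2, -s + t^3 - 3*t^2, s^2 - 9*s*t - 27*s - 81*t^2}; counting standard monomials gives mu = 5. Corank 1: A-series; mu = 5 gives A_5.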